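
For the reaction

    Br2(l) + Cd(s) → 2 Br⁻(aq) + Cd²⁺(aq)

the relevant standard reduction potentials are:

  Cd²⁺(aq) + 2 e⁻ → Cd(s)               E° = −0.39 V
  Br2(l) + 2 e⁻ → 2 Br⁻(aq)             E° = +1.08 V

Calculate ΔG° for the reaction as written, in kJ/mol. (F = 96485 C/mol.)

In the reaction as written Br2(l) is reduced, so the Br₂/Br⁻ couple is the cathode and Cd²⁺/Cd is the anode.
E°cell = +1.08 − (−0.39) = +1.47 V; balancing electrons gives n = 2.
ΔG° = −nFE°cell = −(2)(96485)(+1.47) J/mol = −284 kJ/mol.

−284 kJ/mol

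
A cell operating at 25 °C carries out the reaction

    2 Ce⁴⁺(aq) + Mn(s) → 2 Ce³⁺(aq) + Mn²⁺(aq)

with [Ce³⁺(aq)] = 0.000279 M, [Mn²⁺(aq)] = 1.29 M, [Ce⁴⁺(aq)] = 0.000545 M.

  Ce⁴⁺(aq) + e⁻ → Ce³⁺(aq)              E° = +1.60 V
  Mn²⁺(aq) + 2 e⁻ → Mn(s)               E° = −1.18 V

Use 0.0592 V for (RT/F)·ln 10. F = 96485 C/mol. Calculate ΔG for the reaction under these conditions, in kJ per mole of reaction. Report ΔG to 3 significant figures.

−539 kJ/mol

The standard cell potential is +1.60 − (−1.18) = +2.78 V, with n = 2 electrons in the balanced equation.
The reaction quotient is ([Ce³⁺(aq)]^2·[Mn²⁺(aq)]) / [Ce⁴⁺(aq)]^2 = 0.338; by Nernst, E = +2.78 − (0.0592/2)(−0.471) = +2.7939 V.
Then ΔG = −nFE = −2 × 96485 × +2.7939 J/mol = −539 kJ/mol.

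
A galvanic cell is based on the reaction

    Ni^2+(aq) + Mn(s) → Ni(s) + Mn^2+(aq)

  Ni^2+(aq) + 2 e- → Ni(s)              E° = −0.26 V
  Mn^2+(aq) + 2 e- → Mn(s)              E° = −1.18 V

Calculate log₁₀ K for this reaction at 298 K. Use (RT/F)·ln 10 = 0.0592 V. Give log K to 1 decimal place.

The Ni²⁺/Ni couple is reduced (cathode); E°cell = −0.26 − (−1.18) = +0.92 V with n = 2.
At equilibrium E = 0, so log K = nE°cell / 0.0592 = (2)(+0.92) / 0.0592 = 31.1.

log K = 31.1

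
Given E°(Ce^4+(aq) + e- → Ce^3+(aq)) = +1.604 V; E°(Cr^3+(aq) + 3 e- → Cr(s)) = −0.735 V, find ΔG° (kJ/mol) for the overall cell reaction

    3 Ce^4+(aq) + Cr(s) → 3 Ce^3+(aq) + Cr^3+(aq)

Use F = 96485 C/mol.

In the reaction as written Ce^4+(aq) is reduced, so the Ce⁴⁺/Ce³⁺ couple is the cathode and Cr³⁺/Cr is the anode.
E°cell = +1.604 − (−0.735) = +2.339 V; balancing electrons gives n = 3.
ΔG° = −nFE°cell = −(3)(96485)(+2.339) J/mol = −677 kJ/mol.

−677 kJ/mol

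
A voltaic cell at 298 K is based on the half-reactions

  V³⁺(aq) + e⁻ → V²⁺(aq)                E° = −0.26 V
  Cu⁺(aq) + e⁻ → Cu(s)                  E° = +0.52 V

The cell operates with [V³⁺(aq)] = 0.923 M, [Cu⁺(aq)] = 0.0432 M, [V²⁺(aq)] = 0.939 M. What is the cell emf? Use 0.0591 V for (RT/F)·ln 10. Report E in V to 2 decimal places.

The Cu⁺/Cu couple has the more positive E°, so it is the cathode; V³⁺/V²⁺ is the anode.
E°cell = E°cat − E°an = +0.52 − (−0.26) = +0.78 V; n = 1.
Balancing gives Cu⁺(aq) + V²⁺(aq) → Cu(s) + V³⁺(aq); hence Q = [V³⁺(aq)] / ([Cu⁺(aq)]·[V²⁺(aq)]) = 22.8 (log Q = 1.357).
E = E° − (0.0591/n)·log Q = +0.78 − (0.0591/1)(1.357) = +0.70 V.

+0.70 V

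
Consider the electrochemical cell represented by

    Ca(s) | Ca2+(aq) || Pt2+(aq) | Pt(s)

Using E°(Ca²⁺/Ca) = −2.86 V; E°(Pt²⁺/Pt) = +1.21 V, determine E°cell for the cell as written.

+4.07 V

By convention the left-hand electrode in cell notation is the anode (oxidation) and the right-hand electrode is the cathode (reduction).
E°cell = E°(right) − E°(left) = +1.21 − (−2.86) = +4.07 V.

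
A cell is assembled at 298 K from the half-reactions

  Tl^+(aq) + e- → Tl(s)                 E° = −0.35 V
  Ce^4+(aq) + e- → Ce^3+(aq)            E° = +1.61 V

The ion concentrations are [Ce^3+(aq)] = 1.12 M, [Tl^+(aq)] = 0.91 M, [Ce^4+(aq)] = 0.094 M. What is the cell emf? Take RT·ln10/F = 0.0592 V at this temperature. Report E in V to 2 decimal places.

The Ce⁴⁺/Ce³⁺ couple has the more positive E°, so it is the cathode; Tl⁺/Tl is the anode.
E°cell = +1.61 − (−0.35) = +1.96 V, with n = 1 electron transferred.
The balanced reaction is Ce^4+(aq) + Tl(s) → Ce^3+(aq) + Tl^+(aq), so Q = ([Ce^3+(aq)]·[Tl^+(aq)]) / [Ce^4+(aq)] = 10.8 and log Q = 1.035.
E = E° − (0.0592/n)·log Q = +1.96 − (0.0592/1)(1.035) = +1.90 V.

+1.90 V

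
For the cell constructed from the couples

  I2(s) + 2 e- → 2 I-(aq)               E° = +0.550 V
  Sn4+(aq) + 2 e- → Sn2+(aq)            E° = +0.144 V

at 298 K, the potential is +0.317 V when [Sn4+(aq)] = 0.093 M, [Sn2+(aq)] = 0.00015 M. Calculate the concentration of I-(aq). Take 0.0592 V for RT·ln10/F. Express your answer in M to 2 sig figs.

With I₂/I⁻ at the cathode and Sn⁴⁺/Sn²⁺ at the anode, E°cell = +0.550 − (+0.144) = +0.406 V (n = 2).
Since E = E° − (0.0592/n)·log Q, log Q = n(E° − E)/0.0592 = 3.007.
The balanced reaction is I2(s) + Sn2+(aq) → 2 I-(aq) + Sn4+(aq), so Q = ([I-(aq)]^2·[Sn4+(aq)]) / [Sn2+(aq)].
Solving for the unknown gives log [I-(aq)] = 0.107, so [I-(aq)] ≈ 1.3 M.

1.3 M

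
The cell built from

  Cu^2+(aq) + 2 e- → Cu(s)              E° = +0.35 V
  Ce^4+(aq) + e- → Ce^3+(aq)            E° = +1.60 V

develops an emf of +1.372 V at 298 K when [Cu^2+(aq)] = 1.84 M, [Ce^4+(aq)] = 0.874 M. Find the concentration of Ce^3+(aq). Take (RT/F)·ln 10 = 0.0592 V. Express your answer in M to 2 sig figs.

Ce⁴⁺/Ce³⁺ is the cathode (higher E°); E°cell = +1.60 − (+0.35) = +1.25 V with n = 2.
Since E = E° − (0.0592/n)·log Q, log Q = n(E° − E)/0.0592 = −4.122.
For 2 Ce^4+(aq) + Cu(s) → 2 Ce^3+(aq) + Cu^2+(aq), the reaction quotient is Q = ([Ce^3+(aq)]^2·[Cu^2+(aq)]) / [Ce^4+(aq)]^2.
Isolating [Ce^3+(aq)] in Q = 10^{−4.122} yields log [Ce^3+(aq)] = −2.252, i.e. 0.0056 M.

0.0056 M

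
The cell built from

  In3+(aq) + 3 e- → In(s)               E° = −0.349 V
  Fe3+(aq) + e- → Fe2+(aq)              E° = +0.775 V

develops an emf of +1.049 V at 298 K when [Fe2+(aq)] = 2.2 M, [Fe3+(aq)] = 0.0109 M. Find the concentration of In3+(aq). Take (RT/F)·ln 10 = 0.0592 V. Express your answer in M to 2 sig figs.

0.00077 M

The Fe³⁺/Fe²⁺ couple has the larger reduction potential, so it is the cathode: E°cell = +0.775 − (−0.349) = +1.124 V and n = 3.
Since E = E° − (0.0592/n)·log Q, log Q = n(E° − E)/0.0592 = 3.801.
Balancing electrons gives 3 Fe3+(aq) + In(s) → 3 Fe2+(aq) + In3+(aq); thus Q = ([Fe2+(aq)]^3·[In3+(aq)]) / [Fe3+(aq)]^3.
Solving for the unknown gives log [In3+(aq)] = −3.114, so [In3+(aq)] ≈ 0.00077 M.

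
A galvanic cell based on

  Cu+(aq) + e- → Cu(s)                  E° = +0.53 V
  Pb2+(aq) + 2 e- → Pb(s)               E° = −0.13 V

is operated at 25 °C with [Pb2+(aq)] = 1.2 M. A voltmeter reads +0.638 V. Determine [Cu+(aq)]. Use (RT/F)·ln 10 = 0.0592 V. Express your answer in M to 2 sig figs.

The Cu⁺/Cu couple has the larger reduction potential, so it is the cathode: E°cell = +0.53 − (−0.13) = +0.66 V and n = 2.
Rearranging E = E° − (0.0592/n)·log Q gives log Q = 2(+0.66 − (+0.638))/0.0592 = 0.743.
For 2 Cu+(aq) + Pb(s) → 2 Cu(s) + Pb2+(aq), the reaction quotient is Q = [Pb2+(aq)] / [Cu+(aq)]^2.
Solving for the unknown gives log [Cu+(aq)] = −0.332, so [Cu+(aq)] ≈ 0.47 M.

0.47 M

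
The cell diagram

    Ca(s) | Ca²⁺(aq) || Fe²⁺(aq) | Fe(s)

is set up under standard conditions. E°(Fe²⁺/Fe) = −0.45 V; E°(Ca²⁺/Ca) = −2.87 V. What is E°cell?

By convention the left-hand electrode in cell notation is the anode (oxidation) and the right-hand electrode is the cathode (reduction).
E°cell = E°(right) − E°(left) = −0.45 − (−2.87) = +2.42 V.

+2.42 V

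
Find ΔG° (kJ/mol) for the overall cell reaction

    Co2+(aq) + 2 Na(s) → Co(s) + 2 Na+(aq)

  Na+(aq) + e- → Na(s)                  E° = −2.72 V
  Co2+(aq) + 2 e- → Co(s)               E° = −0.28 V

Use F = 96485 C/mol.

−471 kJ/mol

In the reaction as written Co2+(aq) is reduced, so the Co²⁺/Co couple is the cathode and Na⁺/Na is the anode.
E°cell = −0.28 − (−2.72) = +2.44 V; balancing electrons gives n = 2.
ΔG° = −nFE°cell = −(2)(96485)(+2.44) J/mol = −471 kJ/mol.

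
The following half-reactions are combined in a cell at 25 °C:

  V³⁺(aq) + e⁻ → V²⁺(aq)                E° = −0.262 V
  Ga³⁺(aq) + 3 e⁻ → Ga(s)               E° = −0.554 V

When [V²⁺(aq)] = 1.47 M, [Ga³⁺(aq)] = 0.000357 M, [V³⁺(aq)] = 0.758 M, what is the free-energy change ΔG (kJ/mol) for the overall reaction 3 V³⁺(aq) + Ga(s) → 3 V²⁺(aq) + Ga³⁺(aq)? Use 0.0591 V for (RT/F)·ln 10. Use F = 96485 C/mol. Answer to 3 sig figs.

−99.3 kJ/mol

The standard cell potential is −0.262 − (−0.554) = +0.292 V, with n = 3 electrons in the balanced equation.
Here Q = ([V²⁺(aq)]^3·[Ga³⁺(aq)]) / [V³⁺(aq)]^3 = 0.0026 (log Q = −2.584), giving E = +0.292 − (0.0591/3)·(−2.584) = +0.3429 V.
Finally ΔG = −nFE = −(3)(96485 C/mol)(+0.3429 V) = −99.3 kJ/mol.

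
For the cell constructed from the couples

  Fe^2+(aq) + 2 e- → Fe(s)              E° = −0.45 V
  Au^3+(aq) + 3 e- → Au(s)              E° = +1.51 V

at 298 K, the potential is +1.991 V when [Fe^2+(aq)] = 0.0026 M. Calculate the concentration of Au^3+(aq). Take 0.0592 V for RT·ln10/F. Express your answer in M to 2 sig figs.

0.0049 M

Au³⁺/Au is the cathode (higher E°); E°cell = +1.51 − (−0.45) = +1.96 V with n = 6.
Since E = E° − (0.0592/n)·log Q, log Q = n(E° − E)/0.0592 = −3.142.
Balancing electrons gives 2 Au^3+(aq) + 3 Fe(s) → 2 Au(s) + 3 Fe^2+(aq); thus Q = [Fe^2+(aq)]^3 / [Au^3+(aq)]^2.
Solving for the unknown gives log [Au^3+(aq)] = −2.307, so [Au^3+(aq)] ≈ 0.0049 M.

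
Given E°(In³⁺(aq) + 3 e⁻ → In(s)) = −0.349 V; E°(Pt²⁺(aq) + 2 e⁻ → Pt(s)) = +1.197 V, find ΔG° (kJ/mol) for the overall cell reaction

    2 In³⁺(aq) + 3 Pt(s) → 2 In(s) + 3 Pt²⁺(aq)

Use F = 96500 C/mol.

+895 kJ/mol

In the reaction as written In³⁺(aq) is reduced, so the In³⁺/In couple is the cathode and Pt²⁺/Pt is the anode.
E°cell = −0.349 − (+1.197) = −1.546 V; balancing electrons gives n = 6.
ΔG° = −nFE°cell = −(6)(96500)(−1.546) J/mol = +895 kJ/mol.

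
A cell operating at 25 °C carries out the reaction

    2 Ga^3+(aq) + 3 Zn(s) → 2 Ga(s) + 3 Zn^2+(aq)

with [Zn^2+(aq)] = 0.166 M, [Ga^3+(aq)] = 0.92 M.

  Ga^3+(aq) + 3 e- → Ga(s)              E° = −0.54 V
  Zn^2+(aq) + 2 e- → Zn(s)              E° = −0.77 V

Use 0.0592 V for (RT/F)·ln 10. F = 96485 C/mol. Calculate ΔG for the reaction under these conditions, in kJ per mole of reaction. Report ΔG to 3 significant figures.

With Ga³⁺/Ga reduced at the cathode, E°cell = −0.54 − (−0.77) = +0.23 V and n = 6.
Q = [Zn^2+(aq)]^3 / [Ga^3+(aq)]^2 = 0.0054, so log Q = −2.267 and E = +0.23 − (0.0592/6)(−2.267) = +0.2524 V.
Finally ΔG = −nFE = −(6)(96485 C/mol)(+0.2524 V) = −146 kJ/mol.

−146 kJ/mol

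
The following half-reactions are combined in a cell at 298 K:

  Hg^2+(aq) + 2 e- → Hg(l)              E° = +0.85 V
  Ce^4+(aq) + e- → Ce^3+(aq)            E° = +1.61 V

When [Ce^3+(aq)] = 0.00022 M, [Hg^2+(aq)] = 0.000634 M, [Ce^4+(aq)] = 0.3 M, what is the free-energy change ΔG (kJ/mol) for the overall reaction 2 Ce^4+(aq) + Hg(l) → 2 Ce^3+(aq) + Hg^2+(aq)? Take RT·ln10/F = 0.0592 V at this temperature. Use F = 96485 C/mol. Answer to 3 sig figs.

The standard cell potential is +1.61 − (+0.85) = +0.76 V, with n = 2 electrons in the balanced equation.
Here Q = ([Ce^3+(aq)]^2·[Hg^2+(aq)]) / [Ce^4+(aq)]^2 = 3.41×10^−10 (log Q = −9.467), giving E = +0.76 − (0.0592/2)·(−9.467) = +1.0402 V.
Finally ΔG = −nFE = −(2)(96485 C/mol)(+1.0402 V) = −201 kJ/mol.

−201 kJ/mol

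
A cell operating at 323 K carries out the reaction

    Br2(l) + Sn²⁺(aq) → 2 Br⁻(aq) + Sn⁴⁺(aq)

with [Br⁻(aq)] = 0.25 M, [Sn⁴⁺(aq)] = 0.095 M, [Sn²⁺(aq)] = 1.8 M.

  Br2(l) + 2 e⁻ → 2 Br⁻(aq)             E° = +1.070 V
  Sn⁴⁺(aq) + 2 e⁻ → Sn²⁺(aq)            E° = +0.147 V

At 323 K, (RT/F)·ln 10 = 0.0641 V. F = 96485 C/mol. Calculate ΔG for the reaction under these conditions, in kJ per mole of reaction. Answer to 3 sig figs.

−193 kJ/mol

With Br₂/Br⁻ reduced at the cathode, E°cell = +1.070 − (+0.147) = +0.923 V and n = 2.
The reaction quotient is ([Br⁻(aq)]^2·[Sn⁴⁺(aq)]) / [Sn²⁺(aq)] = 0.0033; by Nernst, E = +0.923 − (0.0641/2)(−2.482) = +1.0025 V.
ΔG = −nFE = −(2)(96485)(+1.0025) J/mol = −193 kJ/mol.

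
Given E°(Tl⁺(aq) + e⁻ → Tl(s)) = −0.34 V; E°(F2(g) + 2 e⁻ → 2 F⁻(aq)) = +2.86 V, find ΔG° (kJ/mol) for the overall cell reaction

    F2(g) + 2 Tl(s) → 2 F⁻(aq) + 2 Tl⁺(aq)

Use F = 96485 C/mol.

In the reaction as written F2(g) is reduced, so the F₂/F⁻ couple is the cathode and Tl⁺/Tl is the anode.
E°cell = +2.86 − (−0.34) = +3.20 V; balancing electrons gives n = 2.
ΔG° = −nFE°cell = −(2)(96485)(+3.20) J/mol = −618 kJ/mol.

−618 kJ/mol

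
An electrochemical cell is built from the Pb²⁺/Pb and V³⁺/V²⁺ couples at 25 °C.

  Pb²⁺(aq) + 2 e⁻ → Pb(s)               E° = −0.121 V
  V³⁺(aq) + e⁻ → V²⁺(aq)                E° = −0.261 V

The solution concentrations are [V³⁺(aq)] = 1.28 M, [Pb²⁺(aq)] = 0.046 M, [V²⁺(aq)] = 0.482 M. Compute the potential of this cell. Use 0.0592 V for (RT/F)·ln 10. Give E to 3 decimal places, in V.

Since E°(Pb²⁺/Pb) > E°(V³⁺/V²⁺), Pb²⁺/Pb serves as the cathode.
E°cell = −0.121 − (−0.261) = +0.140 V, with n = 2 electrons transferred.
Balancing gives Pb²⁺(aq) + 2 V²⁺(aq) → Pb(s) + 2 V³⁺(aq); hence Q = [V³⁺(aq)]^2 / ([Pb²⁺(aq)]·[V²⁺(aq)]^2) = 153 (log Q = 2.186).
Applying E = E° − (RT ln10/nF)·log Q gives +0.140 − (0.0592/2)(2.186) = +0.075 V.

+0.075 V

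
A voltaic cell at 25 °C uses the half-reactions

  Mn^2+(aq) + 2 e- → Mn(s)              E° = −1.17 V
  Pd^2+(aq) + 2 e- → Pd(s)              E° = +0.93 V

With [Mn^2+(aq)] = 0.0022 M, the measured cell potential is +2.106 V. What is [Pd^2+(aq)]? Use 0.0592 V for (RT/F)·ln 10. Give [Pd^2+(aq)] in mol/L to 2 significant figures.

Pd²⁺/Pd is the cathode (higher E°); E°cell = +0.93 − (−1.17) = +2.10 V with n = 2.
Rearranging E = E° − (0.0592/n)·log Q gives log Q = 2(+2.10 − (+2.106))/0.0592 = −0.203.
Balancing electrons gives Pd^2+(aq) + Mn(s) → Pd(s) + Mn^2+(aq); thus Q = [Mn^2+(aq)] / [Pd^2+(aq)].
Solving for the unknown gives log [Pd^2+(aq)] = −2.455, so [Pd^2+(aq)] ≈ 0.0035 M.

0.0035 M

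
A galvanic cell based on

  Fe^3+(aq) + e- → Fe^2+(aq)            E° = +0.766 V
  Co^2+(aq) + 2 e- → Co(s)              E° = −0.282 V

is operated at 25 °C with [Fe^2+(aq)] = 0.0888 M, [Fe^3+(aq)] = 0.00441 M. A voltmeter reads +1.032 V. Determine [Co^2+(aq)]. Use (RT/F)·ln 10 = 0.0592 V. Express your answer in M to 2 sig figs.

0.0086 M

The Fe³⁺/Fe²⁺ couple has the larger reduction potential, so it is the cathode: E°cell = +0.766 − (−0.282) = +1.048 V and n = 2.
From the Nernst equation, log Q = n(E° − E)/0.0592 = 2·(+1.048 − (+1.032))/0.0592 = 0.541.
The balanced reaction is 2 Fe^3+(aq) + Co(s) → 2 Fe^2+(aq) + Co^2+(aq), so Q = ([Fe^2+(aq)]^2·[Co^2+(aq)]) / [Fe^3+(aq)]^2.
Isolating [Co^2+(aq)] in Q = 10^{0.541} yields log [Co^2+(aq)] = −2.067, i.e. 0.0086 M.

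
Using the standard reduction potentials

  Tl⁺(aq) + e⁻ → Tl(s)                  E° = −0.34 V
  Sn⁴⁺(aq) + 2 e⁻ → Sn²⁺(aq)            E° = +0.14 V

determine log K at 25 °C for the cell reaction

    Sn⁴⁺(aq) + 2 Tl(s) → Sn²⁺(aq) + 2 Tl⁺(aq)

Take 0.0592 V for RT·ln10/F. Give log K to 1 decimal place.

The Sn⁴⁺/Sn²⁺ couple is reduced (cathode); E°cell = +0.14 − (−0.34) = +0.48 V with n = 2.
At equilibrium E = 0, so log K = nE°cell / 0.0592 = (2)(+0.48) / 0.0592 = 16.2.

log K = 16.2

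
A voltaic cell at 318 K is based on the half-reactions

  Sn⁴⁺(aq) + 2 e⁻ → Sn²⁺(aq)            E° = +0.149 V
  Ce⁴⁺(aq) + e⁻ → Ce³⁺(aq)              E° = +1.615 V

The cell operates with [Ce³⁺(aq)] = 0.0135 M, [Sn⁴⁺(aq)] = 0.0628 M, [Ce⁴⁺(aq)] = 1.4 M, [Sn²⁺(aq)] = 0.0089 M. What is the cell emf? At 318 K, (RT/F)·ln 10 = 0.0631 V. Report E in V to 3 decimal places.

The Ce⁴⁺/Ce³⁺ couple has the more positive E°, so it is the cathode; Sn⁴⁺/Sn²⁺ is the anode.
The standard potential is +1.615 − (+0.149) = +1.466 V and the balanced reaction transfers n = 2 electrons.
Balancing gives 2 Ce⁴⁺(aq) + Sn²⁺(aq) → 2 Ce³⁺(aq) + Sn⁴⁺(aq); hence Q = ([Ce³⁺(aq)]^2·[Sn⁴⁺(aq)]) / ([Ce⁴⁺(aq)]^2·[Sn²⁺(aq)]) = 0.000656 (log Q = −3.183).
E = E° − (0.0631/n)·log Q = +1.466 − (0.0631/2)(−3.183) = +1.566 V.

+1.566 V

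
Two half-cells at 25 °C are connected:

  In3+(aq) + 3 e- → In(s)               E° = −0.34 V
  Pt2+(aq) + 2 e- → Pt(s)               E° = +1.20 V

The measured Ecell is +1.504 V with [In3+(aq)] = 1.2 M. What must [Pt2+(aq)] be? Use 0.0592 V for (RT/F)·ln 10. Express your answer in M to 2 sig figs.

0.069 M

With Pt²⁺/Pt at the cathode and In³⁺/In at the anode, E°cell = +1.20 − (−0.34) = +1.54 V (n = 6).
Since E = E° − (0.0592/n)·log Q, log Q = n(E° − E)/0.0592 = 3.649.
The balanced reaction is 3 Pt2+(aq) + 2 In(s) → 3 Pt(s) + 2 In3+(aq), so Q = [In3+(aq)]^2 / [Pt2+(aq)]^3.
Substituting the known concentrations and solving, log [Pt2+(aq)] = −1.164 and [Pt2+(aq)] = 0.069 M.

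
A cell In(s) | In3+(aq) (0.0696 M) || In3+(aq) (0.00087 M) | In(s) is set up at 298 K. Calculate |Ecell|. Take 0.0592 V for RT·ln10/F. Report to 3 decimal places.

0.038 V

For a concentration cell E°cell = 0, since both electrodes use the same couple.
The compartment with the higher In3+(aq) concentration (0.0696 M) acts as the cathode; ions are reduced there and produced at the dilute (0.00087 M) anode.
With n = 3, Ecell = −(0.0592/3)·log([dilute]/[conc]) = −(0.0592/3)·log(0.00087/0.0696) = +0.038 V.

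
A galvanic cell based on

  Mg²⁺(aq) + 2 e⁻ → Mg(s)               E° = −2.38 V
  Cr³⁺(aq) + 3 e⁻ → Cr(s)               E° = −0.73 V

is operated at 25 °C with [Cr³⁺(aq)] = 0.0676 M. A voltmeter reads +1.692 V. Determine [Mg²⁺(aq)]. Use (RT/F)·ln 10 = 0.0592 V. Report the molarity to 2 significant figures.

0.0063 M

The Cr³⁺/Cr couple has the larger reduction potential, so it is the cathode: E°cell = −0.73 − (−2.38) = +1.65 V and n = 6.
Since E = E° − (0.0592/n)·log Q, log Q = n(E° − E)/0.0592 = −4.257.
Balancing electrons gives 2 Cr³⁺(aq) + 3 Mg(s) → 2 Cr(s) + 3 Mg²⁺(aq); thus Q = [Mg²⁺(aq)]^3 / [Cr³⁺(aq)]^2.
Substituting the known concentrations and solving, log [Mg²⁺(aq)] = −2.199 and [Mg²⁺(aq)] = 0.0063 M.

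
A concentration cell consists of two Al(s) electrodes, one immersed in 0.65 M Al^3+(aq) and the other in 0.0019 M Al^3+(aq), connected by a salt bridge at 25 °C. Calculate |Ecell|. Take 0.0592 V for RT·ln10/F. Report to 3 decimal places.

0.050 V

For a concentration cell E°cell = 0, since both electrodes use the same couple.
The compartment with the higher Al^3+(aq) concentration (0.65 M) acts as the cathode; ions are reduced there and produced at the dilute (0.0019 M) anode.
With n = 3, Ecell = −(0.0592/3)·log([dilute]/[conc]) = −(0.0592/3)·log(0.0019/0.65) = +0.050 V.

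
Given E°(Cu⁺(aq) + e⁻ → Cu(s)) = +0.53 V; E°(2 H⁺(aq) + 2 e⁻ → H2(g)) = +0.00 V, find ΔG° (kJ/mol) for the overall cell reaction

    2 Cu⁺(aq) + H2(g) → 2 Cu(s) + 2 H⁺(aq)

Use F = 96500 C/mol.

In the reaction as written Cu⁺(aq) is reduced, so the Cu⁺/Cu couple is the cathode and 2H⁺/H₂ is the anode.
E°cell = +0.53 − (+0.00) = +0.53 V; balancing electrons gives n = 2.
ΔG° = −nFE°cell = −(2)(96500)(+0.53) J/mol = −102 kJ/mol.

−102 kJ/mol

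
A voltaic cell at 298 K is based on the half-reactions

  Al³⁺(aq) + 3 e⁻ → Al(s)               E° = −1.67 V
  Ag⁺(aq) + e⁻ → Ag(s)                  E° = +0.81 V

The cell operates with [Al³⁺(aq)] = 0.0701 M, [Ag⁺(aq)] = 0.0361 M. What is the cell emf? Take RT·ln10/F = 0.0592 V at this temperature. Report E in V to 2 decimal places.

Ag⁺/Ag is reduced (cathode, E° = +0.81 V) and Al³⁺/Al is oxidized (anode).
The standard potential is +0.81 − (−1.67) = +2.48 V and the balanced reaction transfers n = 3 electrons.
Balancing gives 3 Ag⁺(aq) + Al(s) → 3 Ag(s) + Al³⁺(aq); hence Q = [Al³⁺(aq)] / [Ag⁺(aq)]^3 = 1.49×10^3 (log Q = 3.173).
Applying E = E° − (RT ln10/nF)·log Q gives +2.48 − (0.0592/3)(3.173) = +2.42 V.

+2.42 V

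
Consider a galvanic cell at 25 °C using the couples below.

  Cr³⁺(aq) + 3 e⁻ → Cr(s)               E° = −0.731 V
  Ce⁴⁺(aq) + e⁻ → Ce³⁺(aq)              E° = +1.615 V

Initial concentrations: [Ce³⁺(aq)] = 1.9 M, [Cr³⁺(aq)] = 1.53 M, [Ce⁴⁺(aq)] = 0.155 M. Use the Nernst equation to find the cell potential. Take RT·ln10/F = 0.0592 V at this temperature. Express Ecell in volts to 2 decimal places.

+2.28 V

Since E°(Ce⁴⁺/Ce³⁺) > E°(Cr³⁺/Cr), Ce⁴⁺/Ce³⁺ serves as the cathode.
The standard potential is +1.615 − (−0.731) = +2.346 V and the balanced reaction transfers n = 3 electrons.
For the overall reaction 3 Ce⁴⁺(aq) + Cr(s) → 3 Ce³⁺(aq) + Cr³⁺(aq), Q = ([Ce³⁺(aq)]^3·[Cr³⁺(aq)]) / [Ce⁴⁺(aq)]^3 = 2.82×10^3, giving log Q = 3.450.
E = E° − (0.0592/n)·log Q = +2.346 − (0.0592/3)(3.450) = +2.28 V.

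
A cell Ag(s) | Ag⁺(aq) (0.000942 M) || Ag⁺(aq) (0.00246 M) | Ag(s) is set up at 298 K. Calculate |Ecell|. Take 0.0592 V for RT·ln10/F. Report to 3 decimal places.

For a concentration cell E°cell = 0, since both electrodes use the same couple.
The compartment with the higher Ag⁺(aq) concentration (0.00246 M) acts as the cathode; ions are reduced there and produced at the dilute (0.000942 M) anode.
With n = 1, Ecell = −(0.0592/1)·log([dilute]/[conc]) = −(0.0592/1)·log(0.000942/0.00246) = +0.025 V.

0.025 V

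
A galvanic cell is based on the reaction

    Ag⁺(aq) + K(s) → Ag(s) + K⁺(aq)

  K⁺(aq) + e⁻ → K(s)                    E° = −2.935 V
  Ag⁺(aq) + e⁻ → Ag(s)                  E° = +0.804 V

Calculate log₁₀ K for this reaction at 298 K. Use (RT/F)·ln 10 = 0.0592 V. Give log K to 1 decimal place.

log K = 63.2

The Ag⁺/Ag couple is reduced (cathode); E°cell = +0.804 − (−2.935) = +3.739 V with n = 1.
At equilibrium E = 0, so log K = nE°cell / 0.0592 = (1)(+3.739) / 0.0592 = 63.2.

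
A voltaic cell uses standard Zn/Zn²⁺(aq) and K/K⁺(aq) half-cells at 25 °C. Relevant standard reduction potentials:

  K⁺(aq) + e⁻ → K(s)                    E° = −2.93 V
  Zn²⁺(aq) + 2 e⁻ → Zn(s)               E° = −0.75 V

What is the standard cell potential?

The Zn²⁺/Zn couple has the higher E°, so Zn ion is reduced (cathode) and K is oxidized (anode).
E°cell = E°(cathode) − E°(anode) = −0.75 − (−2.93) = +2.18 V.

+2.18 V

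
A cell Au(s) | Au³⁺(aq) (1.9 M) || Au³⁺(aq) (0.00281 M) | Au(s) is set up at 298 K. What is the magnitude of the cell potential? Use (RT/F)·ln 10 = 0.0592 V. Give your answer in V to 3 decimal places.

For a concentration cell E°cell = 0, since both electrodes use the same couple.
The compartment with the higher Au³⁺(aq) concentration (1.9 M) acts as the cathode; ions are reduced there and produced at the dilute (0.00281 M) anode.
With n = 3, Ecell = −(0.0592/3)·log([dilute]/[conc]) = −(0.0592/3)·log(0.00281/1.9) = +0.056 V.

0.056 V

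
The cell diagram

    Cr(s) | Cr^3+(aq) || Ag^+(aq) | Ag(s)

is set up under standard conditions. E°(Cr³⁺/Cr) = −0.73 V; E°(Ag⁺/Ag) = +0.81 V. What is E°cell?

+1.54 V

By convention the left-hand electrode in cell notation is the anode (oxidation) and the right-hand electrode is the cathode (reduction).
E°cell = E°(right) − E°(left) = +0.81 − (−0.73) = +1.54 V.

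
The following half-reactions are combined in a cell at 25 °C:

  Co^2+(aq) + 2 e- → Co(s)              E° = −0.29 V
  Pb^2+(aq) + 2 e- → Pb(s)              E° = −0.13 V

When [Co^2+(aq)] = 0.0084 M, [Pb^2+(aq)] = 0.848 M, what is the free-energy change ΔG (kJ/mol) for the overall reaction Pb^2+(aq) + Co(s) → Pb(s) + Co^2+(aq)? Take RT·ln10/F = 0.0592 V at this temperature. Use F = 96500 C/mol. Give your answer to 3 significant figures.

With Pb²⁺/Pb reduced at the cathode, E°cell = −0.13 − (−0.29) = +0.16 V and n = 2.
Q = [Co^2+(aq)] / [Pb^2+(aq)] = 0.00991, so log Q = −2.004 and E = +0.16 − (0.0592/2)(−2.004) = +0.2193 V.
Finally ΔG = −nFE = −(2)(96500 C/mol)(+0.2193 V) = −42.3 kJ/mol.

−42.3 kJ/mol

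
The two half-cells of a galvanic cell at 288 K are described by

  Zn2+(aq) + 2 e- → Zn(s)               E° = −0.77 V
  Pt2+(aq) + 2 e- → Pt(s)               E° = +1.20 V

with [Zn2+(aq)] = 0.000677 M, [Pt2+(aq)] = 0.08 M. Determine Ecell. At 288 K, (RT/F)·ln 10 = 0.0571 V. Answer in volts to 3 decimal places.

+2.029 V

Pt²⁺/Pt is reduced (cathode, E° = +1.20 V) and Zn²⁺/Zn is oxidized (anode).
E°cell = E°cat − E°an = +1.20 − (−0.77) = +1.97 V; n = 2.
The balanced reaction is Pt2+(aq) + Zn(s) → Pt(s) + Zn2+(aq), so Q = [Zn2+(aq)] / [Pt2+(aq)] = 0.00846 and log Q = −2.073.
E = E° − (0.0571/n)·log Q = +1.97 − (0.0571/2)(−2.073) = +2.029 V.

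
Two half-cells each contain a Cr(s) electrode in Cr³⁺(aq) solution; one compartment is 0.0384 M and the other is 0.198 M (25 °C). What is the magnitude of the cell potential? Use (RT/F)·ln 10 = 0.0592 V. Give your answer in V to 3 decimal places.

0.014 V

For a concentration cell E°cell = 0, since both electrodes use the same couple.
The compartment with the higher Cr³⁺(aq) concentration (0.198 M) acts as the cathode; ions are reduced there and produced at the dilute (0.0384 M) anode.
With n = 3, Ecell = −(0.0592/3)·log([dilute]/[conc]) = −(0.0592/3)·log(0.0384/0.198) = +0.014 V.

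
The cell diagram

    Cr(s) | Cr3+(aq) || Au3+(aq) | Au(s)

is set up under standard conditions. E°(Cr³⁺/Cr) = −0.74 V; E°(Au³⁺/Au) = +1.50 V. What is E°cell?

By convention the left-hand electrode in cell notation is the anode (oxidation) and the right-hand electrode is the cathode (reduction).
E°cell = E°(right) − E°(left) = +1.50 − (−0.74) = +2.24 V.

+2.24 V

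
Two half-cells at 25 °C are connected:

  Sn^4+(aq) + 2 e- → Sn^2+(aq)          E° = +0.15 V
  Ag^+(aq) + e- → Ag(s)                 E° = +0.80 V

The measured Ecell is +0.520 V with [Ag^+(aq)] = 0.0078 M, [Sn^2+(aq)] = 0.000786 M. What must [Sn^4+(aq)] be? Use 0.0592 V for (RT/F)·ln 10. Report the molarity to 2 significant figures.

0.0012 M

The Ag⁺/Ag couple has the larger reduction potential, so it is the cathode: E°cell = +0.80 − (+0.15) = +0.65 V and n = 2.
From the Nernst equation, log Q = n(E° − E)/0.0592 = 2·(+0.65 − (+0.520))/0.0592 = 4.392.
For 2 Ag^+(aq) + Sn^2+(aq) → 2 Ag(s) + Sn^4+(aq), the reaction quotient is Q = [Sn^4+(aq)] / ([Ag^+(aq)]^2·[Sn^2+(aq)]).
Solving for the unknown gives log [Sn^4+(aq)] = −2.928, so [Sn^4+(aq)] ≈ 0.0012 M.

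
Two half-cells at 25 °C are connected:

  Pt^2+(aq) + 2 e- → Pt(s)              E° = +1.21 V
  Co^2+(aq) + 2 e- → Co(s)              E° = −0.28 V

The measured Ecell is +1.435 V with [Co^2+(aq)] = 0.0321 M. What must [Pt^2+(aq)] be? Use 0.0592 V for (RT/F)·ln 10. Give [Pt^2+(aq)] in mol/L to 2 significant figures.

0.00045 M

With Pt²⁺/Pt at the cathode and Co²⁺/Co at the anode, E°cell = +1.21 − (−0.28) = +1.49 V (n = 2).
From the Nernst equation, log Q = n(E° − E)/0.0592 = 2·(+1.49 − (+1.435))/0.0592 = 1.858.
Balancing electrons gives Pt^2+(aq) + Co(s) → Pt(s) + Co^2+(aq); thus Q = [Co^2+(aq)] / [Pt^2+(aq)].
Isolating [Pt^2+(aq)] in Q = 10^{1.858} yields log [Pt^2+(aq)] = −3.351, i.e. 0.00045 M.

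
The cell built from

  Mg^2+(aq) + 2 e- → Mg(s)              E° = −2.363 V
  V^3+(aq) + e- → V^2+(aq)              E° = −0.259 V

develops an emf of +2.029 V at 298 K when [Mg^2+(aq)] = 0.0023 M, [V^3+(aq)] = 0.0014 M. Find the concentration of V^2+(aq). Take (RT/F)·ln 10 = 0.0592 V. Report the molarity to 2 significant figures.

0.54 M

V³⁺/V²⁺ is the cathode (higher E°); E°cell = −0.259 − (−2.363) = +2.104 V with n = 2.
From the Nernst equation, log Q = n(E° − E)/0.0592 = 2·(+2.104 − (+2.029))/0.0592 = 2.534.
Balancing electrons gives 2 V^3+(aq) + Mg(s) → 2 V^2+(aq) + Mg^2+(aq); thus Q = ([V^2+(aq)]^2·[Mg^2+(aq)]) / [V^3+(aq)]^2.
Solving for the unknown gives log [V^2+(aq)] = −0.268, so [V^2+(aq)] ≈ 0.54 M.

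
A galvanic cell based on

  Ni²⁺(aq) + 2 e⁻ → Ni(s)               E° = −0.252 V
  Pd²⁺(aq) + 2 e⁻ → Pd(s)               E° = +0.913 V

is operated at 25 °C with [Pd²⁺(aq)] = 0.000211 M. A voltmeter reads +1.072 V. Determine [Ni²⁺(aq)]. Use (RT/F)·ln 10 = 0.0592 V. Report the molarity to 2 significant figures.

With Pd²⁺/Pd at the cathode and Ni²⁺/Ni at the anode, E°cell = +0.913 − (−0.252) = +1.165 V (n = 2).
Rearranging E = E° − (0.0592/n)·log Q gives log Q = 2(+1.165 − (+1.072))/0.0592 = 3.142.
Balancing electrons gives Pd²⁺(aq) + Ni(s) → Pd(s) + Ni²⁺(aq); thus Q = [Ni²⁺(aq)] / [Pd²⁺(aq)].
Isolating [Ni²⁺(aq)] in Q = 10^{3.142} yields log [Ni²⁺(aq)] = −0.534, i.e. 0.29 M.

0.29 M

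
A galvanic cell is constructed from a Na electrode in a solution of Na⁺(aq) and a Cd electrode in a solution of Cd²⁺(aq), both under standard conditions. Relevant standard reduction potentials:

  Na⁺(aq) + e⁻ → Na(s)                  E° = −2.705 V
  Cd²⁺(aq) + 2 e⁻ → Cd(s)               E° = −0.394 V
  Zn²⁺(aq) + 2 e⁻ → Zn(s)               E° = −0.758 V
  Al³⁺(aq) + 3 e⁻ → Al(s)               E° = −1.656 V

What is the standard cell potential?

The Cd²⁺/Cd couple has the higher E°, so Cd ion is reduced (cathode) and Na is oxidized (anode).
E°cell = E°(cathode) − E°(anode) = −0.394 − (−2.705) = +2.311 V.

+2.311 V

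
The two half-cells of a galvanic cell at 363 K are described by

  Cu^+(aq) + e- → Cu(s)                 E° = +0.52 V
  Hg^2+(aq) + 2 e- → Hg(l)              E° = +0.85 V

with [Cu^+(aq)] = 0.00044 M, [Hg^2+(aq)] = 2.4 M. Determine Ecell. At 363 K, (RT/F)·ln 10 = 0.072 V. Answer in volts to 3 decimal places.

+0.585 V

The Hg²⁺/Hg couple has the more positive E°, so it is the cathode; Cu⁺/Cu is the anode.
E°cell = E°cat − E°an = +0.85 − (+0.52) = +0.33 V; n = 2.
The balanced reaction is Hg^2+(aq) + 2 Cu(s) → Hg(l) + 2 Cu^+(aq), so Q = [Cu^+(aq)]^2 / [Hg^2+(aq)] = 8.07×10^−8 and log Q = −7.093.
Applying E = E° − (RT ln10/nF)·log Q gives +0.33 − (0.072/2)(−7.093) = +0.585 V.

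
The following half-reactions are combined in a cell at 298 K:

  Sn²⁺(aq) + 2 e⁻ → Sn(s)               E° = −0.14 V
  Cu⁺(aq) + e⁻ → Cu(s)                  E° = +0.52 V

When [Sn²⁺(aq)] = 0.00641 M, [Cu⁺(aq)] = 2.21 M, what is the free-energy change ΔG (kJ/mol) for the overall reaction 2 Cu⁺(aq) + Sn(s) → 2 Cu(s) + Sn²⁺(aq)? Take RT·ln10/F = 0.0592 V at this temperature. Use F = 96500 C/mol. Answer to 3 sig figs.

−144 kJ/mol

The standard cell potential is +0.52 − (−0.14) = +0.66 V, with n = 2 electrons in the balanced equation.
Here Q = [Sn²⁺(aq)] / [Cu⁺(aq)]^2 = 0.00131 (log Q = −2.882), giving E = +0.66 − (0.0592/2)·(−2.882) = +0.7453 V.
Finally ΔG = −nFE = −(2)(96500 C/mol)(+0.7453 V) = −144 kJ/mol.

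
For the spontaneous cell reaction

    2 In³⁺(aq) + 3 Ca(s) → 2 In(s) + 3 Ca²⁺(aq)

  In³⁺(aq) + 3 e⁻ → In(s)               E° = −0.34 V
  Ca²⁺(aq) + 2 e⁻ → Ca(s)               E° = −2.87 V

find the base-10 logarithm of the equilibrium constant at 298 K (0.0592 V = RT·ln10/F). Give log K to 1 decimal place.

log K = 256.4

The In³⁺/In couple is reduced (cathode); E°cell = −0.34 − (−2.87) = +2.53 V with n = 6.
At equilibrium E = 0, so log K = nE°cell / 0.0592 = (6)(+2.53) / 0.0592 = 256.4.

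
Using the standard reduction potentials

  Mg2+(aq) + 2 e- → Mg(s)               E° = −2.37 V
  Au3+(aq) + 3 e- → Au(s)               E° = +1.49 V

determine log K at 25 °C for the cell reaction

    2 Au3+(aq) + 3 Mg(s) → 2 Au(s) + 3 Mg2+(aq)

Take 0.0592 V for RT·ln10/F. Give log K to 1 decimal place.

log K = 391.2

The Au³⁺/Au couple is reduced (cathode); E°cell = +1.49 − (−2.37) = +3.86 V with n = 6.
At equilibrium E = 0, so log K = nE°cell / 0.0592 = (6)(+3.86) / 0.0592 = 391.2.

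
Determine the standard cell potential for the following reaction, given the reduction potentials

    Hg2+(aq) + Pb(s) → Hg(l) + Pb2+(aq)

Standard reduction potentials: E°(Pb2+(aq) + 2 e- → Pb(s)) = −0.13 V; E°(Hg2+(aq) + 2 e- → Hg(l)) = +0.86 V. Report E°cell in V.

+0.99 V

In the reaction as written, Hg2+(aq) is reduced (cathode) and Pb2+(aq) is produced by oxidation at the anode.
E°cell = E°(cathode) − E°(anode) = +0.86 − (−0.13) = +0.99 V.
The positive value indicates the reaction is spontaneous as written.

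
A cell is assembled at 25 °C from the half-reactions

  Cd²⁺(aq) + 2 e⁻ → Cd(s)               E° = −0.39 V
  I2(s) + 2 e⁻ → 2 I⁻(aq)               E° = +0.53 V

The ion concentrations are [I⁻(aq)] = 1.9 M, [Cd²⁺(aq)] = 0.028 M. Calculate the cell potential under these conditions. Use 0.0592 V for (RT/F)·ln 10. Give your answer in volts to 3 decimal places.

+0.949 V

I₂/I⁻ is reduced (cathode, E° = +0.53 V) and Cd²⁺/Cd is oxidized (anode).
E°cell = +0.53 − (−0.39) = +0.92 V, with n = 2 electrons transferred.
For the overall reaction I2(s) + Cd(s) → 2 I⁻(aq) + Cd²⁺(aq), Q = [I⁻(aq)]^2·[Cd²⁺(aq)] = 0.101, giving log Q = −0.995.
Applying E = E° − (RT ln10/nF)·log Q gives +0.92 − (0.0592/2)(−0.995) = +0.949 V.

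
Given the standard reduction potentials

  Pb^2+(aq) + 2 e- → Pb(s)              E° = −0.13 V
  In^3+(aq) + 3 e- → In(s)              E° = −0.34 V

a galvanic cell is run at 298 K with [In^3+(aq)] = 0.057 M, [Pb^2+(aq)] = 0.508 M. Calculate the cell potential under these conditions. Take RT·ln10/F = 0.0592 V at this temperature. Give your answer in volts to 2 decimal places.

The Pb²⁺/Pb couple has the more positive E°, so it is the cathode; In³⁺/In is the anode.
The standard potential is −0.13 − (−0.34) = +0.21 V and the balanced reaction transfers n = 6 electrons.
Balancing gives 3 Pb^2+(aq) + 2 In(s) → 3 Pb(s) + 2 In^3+(aq); hence Q = [In^3+(aq)]^2 / [Pb^2+(aq)]^3 = 0.0248 (log Q = −1.606).
E = E° − (0.0592/n)·log Q = +0.21 − (0.0592/6)(−1.606) = +0.23 V.

+0.23 V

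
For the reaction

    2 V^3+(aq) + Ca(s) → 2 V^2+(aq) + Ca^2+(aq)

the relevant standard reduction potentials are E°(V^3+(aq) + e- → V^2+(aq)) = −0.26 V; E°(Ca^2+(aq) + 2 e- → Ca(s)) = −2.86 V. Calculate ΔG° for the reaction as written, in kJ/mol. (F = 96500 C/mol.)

In the reaction as written V^3+(aq) is reduced, so the V³⁺/V²⁺ couple is the cathode and Ca²⁺/Ca is the anode.
E°cell = −0.26 − (−2.86) = +2.60 V; balancing electrons gives n = 2.
ΔG° = −nFE°cell = −(2)(96500)(+2.60) J/mol = −502 kJ/mol.

−502 kJ/mol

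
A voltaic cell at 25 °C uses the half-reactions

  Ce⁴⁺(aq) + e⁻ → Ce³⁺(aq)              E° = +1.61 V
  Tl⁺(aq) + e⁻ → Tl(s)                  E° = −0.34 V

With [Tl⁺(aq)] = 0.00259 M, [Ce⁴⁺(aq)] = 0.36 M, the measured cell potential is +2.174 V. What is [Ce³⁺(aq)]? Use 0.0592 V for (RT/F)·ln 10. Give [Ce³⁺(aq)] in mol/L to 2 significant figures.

0.023 M

With Ce⁴⁺/Ce³⁺ at the cathode and Tl⁺/Tl at the anode, E°cell = +1.61 − (−0.34) = +1.95 V (n = 1).
Since E = E° − (0.0592/n)·log Q, log Q = n(E° − E)/0.0592 = −3.784.
Balancing electrons gives Ce⁴⁺(aq) + Tl(s) → Ce³⁺(aq) + Tl⁺(aq); thus Q = ([Ce³⁺(aq)]·[Tl⁺(aq)]) / [Ce⁴⁺(aq)].
Isolating [Ce³⁺(aq)] in Q = 10^{−3.784} yields log [Ce³⁺(aq)] = −1.641, i.e. 0.023 M.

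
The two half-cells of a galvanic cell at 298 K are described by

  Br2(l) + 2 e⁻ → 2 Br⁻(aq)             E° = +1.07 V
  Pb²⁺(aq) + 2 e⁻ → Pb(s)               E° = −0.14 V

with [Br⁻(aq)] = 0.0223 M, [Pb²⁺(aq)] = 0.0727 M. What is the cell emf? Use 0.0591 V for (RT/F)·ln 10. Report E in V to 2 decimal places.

Since E°(Br₂/Br⁻) > E°(Pb²⁺/Pb), Br₂/Br⁻ serves as the cathode.
E°cell = E°cat − E°an = +1.07 − (−0.14) = +1.21 V; n = 2.
The balanced reaction is Br2(l) + Pb(s) → 2 Br⁻(aq) + Pb²⁺(aq), so Q = [Br⁻(aq)]^2·[Pb²⁺(aq)] = 3.62×10^−5 and log Q = −4.442.
Applying E = E° − (RT ln10/nF)·log Q gives +1.21 − (0.0591/2)(−4.442) = +1.34 V.

+1.34 V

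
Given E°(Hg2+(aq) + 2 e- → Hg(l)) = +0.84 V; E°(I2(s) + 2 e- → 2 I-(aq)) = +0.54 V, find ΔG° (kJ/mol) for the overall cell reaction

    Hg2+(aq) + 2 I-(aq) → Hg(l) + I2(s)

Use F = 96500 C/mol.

In the reaction as written Hg2+(aq) is reduced, so the Hg²⁺/Hg couple is the cathode and I₂/I⁻ is the anode.
E°cell = +0.84 − (+0.54) = +0.30 V; balancing electrons gives n = 2.
ΔG° = −nFE°cell = −(2)(96500)(+0.30) J/mol = −57.9 kJ/mol.

−57.9 kJ/mol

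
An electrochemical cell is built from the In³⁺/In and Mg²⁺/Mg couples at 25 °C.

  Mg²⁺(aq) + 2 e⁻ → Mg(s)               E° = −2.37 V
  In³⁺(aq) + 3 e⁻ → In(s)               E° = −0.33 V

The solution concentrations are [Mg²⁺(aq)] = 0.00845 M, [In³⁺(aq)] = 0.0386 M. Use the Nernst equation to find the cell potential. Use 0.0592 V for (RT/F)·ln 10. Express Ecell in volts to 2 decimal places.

In³⁺/In is reduced (cathode, E° = −0.33 V) and Mg²⁺/Mg is oxidized (anode).
The standard potential is −0.33 − (−2.37) = +2.04 V and the balanced reaction transfers n = 6 electrons.
For the overall reaction 2 In³⁺(aq) + 3 Mg(s) → 2 In(s) + 3 Mg²⁺(aq), Q = [Mg²⁺(aq)]^3 / [In³⁺(aq)]^2 = 0.000405, giving log Q = −3.393.
E = E° − (0.0592/n)·log Q = +2.04 − (0.0592/6)(−3.393) = +2.07 V.

+2.07 V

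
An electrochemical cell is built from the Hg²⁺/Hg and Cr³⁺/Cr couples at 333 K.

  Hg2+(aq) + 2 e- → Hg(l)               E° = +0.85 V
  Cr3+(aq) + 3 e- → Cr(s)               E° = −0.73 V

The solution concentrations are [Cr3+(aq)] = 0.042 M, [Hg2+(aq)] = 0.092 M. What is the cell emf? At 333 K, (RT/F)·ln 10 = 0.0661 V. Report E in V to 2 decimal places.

Since E°(Hg²⁺/Hg) > E°(Cr³⁺/Cr), Hg²⁺/Hg serves as the cathode.
E°cell = E°cat − E°an = +0.85 − (−0.73) = +1.58 V; n = 6.
Balancing gives 3 Hg2+(aq) + 2 Cr(s) → 3 Hg(l) + 2 Cr3+(aq); hence Q = [Cr3+(aq)]^2 / [Hg2+(aq)]^3 = 2.27 (log Q = 0.355).
Applying E = E° − (RT ln10/nF)·log Q gives +1.58 − (0.0661/6)(0.355) = +1.58 V.

+1.58 V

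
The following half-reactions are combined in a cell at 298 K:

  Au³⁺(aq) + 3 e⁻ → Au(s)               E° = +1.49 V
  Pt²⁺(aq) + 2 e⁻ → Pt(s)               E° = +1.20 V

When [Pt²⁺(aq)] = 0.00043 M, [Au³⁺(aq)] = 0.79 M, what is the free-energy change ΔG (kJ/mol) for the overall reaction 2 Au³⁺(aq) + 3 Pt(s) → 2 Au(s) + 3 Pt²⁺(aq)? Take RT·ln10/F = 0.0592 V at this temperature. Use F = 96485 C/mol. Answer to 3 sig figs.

−224 kJ/mol

With Au³⁺/Au reduced at the cathode, E°cell = +1.49 − (+1.20) = +0.29 V and n = 6.
The reaction quotient is [Pt²⁺(aq)]^3 / [Au³⁺(aq)]^2 = 1.27×10^−10; by Nernst, E = +0.29 − (0.0592/6)(−9.895) = +0.3876 V.
Finally ΔG = −nFE = −(6)(96485 C/mol)(+0.3876 V) = −224 kJ/mol.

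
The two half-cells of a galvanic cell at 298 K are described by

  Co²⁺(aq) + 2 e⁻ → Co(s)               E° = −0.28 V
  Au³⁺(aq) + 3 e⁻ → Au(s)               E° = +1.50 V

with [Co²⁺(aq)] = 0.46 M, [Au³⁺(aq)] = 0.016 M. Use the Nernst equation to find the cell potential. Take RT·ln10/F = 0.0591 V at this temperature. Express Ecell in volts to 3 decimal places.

The Au³⁺/Au couple has the more positive E°, so it is the cathode; Co²⁺/Co is the anode.
The standard potential is +1.50 − (−0.28) = +1.78 V and the balanced reaction transfers n = 6 electrons.
Balancing gives 2 Au³⁺(aq) + 3 Co(s) → 2 Au(s) + 3 Co²⁺(aq); hence Q = [Co²⁺(aq)]^3 / [Au³⁺(aq)]^2 = 380 (log Q = 2.580).
Applying E = E° − (RT ln10/nF)·log Q gives +1.78 − (0.0591/6)(2.580) = +1.755 V.

+1.755 V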